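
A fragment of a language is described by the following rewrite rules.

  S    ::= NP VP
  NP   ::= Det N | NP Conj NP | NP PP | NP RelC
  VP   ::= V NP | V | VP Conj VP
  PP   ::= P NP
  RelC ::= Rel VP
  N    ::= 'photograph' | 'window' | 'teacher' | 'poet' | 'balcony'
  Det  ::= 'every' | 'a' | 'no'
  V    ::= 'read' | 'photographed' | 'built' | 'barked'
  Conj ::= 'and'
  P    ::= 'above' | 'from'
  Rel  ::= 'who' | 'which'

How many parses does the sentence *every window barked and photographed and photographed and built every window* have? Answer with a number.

5

Two of the 5 distinct bracketings:
[S [NP [Det every] [N window]] [VP [VP [V barked]] [Conj and] [VP [VP [V photographed]] [Conj and] [VP [VP [V photographed]] [Conj and] [VP [V built] [NP [Det every] [N window]]]]]]]
[S [NP [Det every] [N window]] [VP [VP [V barked]] [Conj and] [VP [VP [VP [V photographed]] [Conj and] [VP [V photographed]]] [Conj and] [VP [V built] [NP [Det every] [N window]]]]]]
The trees differ in how a recursive rule is bracketed over the same span.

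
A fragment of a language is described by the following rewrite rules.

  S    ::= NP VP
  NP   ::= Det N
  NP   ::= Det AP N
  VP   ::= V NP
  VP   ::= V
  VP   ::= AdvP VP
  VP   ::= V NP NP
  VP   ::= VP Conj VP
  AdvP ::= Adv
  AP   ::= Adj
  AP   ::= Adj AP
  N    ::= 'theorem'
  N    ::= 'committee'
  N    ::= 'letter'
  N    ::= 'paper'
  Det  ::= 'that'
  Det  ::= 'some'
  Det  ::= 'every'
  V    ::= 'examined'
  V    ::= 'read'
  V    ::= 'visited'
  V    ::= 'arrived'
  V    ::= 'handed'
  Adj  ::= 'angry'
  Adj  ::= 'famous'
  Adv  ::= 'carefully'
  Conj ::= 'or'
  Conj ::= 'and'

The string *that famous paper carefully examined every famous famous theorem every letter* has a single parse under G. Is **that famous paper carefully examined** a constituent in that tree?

[S [NP [Det that] [AP [Adj famous]] [N paper]] [VP [AdvP [Adv carefully]] [VP [V examined] [NP [Det every] [AP [Adj famous] [AP [Adj famous]]] [N theorem]] [NP [Det every] [N letter]]]]]
The smallest constituent containing 'that famous paper carefully examined' is the S spanning 'that famous paper carefully examined every famous famous theorem every letter'; no single node in the tree dominates exactly the given words.

No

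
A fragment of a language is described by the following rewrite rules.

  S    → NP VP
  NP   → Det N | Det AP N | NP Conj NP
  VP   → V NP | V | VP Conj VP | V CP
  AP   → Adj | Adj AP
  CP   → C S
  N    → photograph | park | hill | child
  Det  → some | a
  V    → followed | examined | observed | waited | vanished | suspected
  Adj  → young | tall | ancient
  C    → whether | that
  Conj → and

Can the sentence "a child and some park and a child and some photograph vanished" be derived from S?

[S [NP [NP [Det a] [N child]] [Conj and] [NP [NP [Det some] [N park]] [Conj and] [NP [NP [Det a] [N child]] [Conj and] [NP [Det some] [N photograph]]]]] [VP [V vanished]]]
Every word is introduced by a lexical rule and the phrasal rules combine the resulting categories into a single S.

Grammatical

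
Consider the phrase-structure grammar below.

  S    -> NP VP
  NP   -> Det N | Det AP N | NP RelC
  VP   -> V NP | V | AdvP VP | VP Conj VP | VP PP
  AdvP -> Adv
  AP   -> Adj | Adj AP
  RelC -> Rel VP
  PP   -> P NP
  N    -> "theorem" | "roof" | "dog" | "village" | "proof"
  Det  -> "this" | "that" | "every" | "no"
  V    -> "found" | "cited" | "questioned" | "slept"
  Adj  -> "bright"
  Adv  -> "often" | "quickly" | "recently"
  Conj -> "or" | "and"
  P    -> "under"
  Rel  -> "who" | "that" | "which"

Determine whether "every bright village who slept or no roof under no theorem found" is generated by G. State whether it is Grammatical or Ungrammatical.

A Conj word can never sit immediately before a Det word in any string this grammar generates, so the substring 'or no' rules out a derivation.

Ungrammatical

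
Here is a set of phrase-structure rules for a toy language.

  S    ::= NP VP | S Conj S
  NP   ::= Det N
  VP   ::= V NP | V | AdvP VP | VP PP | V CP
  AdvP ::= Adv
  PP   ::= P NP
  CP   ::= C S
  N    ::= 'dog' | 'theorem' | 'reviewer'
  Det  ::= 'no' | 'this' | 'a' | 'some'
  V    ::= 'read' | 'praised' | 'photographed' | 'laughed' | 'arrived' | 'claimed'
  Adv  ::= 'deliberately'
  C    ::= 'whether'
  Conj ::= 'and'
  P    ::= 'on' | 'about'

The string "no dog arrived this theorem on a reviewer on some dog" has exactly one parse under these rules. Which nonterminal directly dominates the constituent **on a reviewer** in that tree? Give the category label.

VP

S
  NP
    Det: no
    N: dog
  VP
    VP
      VP
        V: arrived
        NP
          Det: this
          N: theorem
      PP
        P: on
        NP
          Det: a
          N: reviewer
    PP
      P: on
      NP
        Det: some
        N: dog
The span 'on a reviewer' is the PP node built by PP → P NP.
Its mother is the VP built by VP → VP PP.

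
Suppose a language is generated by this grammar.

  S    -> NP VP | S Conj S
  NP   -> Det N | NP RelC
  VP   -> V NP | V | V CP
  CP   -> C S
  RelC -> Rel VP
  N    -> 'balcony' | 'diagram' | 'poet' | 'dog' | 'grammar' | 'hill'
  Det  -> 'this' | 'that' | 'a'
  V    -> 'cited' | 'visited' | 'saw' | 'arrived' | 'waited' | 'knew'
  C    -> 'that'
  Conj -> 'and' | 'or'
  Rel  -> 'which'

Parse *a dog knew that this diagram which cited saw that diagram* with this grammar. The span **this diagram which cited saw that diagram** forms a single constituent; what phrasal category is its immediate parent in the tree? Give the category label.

[S [NP [Det a] [N dog]] [VP [V knew] [CP [C that] [S [NP [NP [Det this] [N diagram]] [RelC [Rel which] [VP [V cited]]]] [VP [V saw] [NP [Det that] [N diagram]]]]]]]
The span 'this diagram which cited saw that diagram' is the S node built by S → NP VP.
Its mother is the CP built by CP → C S.

CP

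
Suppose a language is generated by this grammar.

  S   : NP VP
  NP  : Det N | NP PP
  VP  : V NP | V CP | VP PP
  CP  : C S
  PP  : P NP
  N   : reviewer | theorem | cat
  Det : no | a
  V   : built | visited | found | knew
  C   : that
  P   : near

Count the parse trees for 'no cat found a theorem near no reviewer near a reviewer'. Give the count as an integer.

5

Two of the 5 distinct bracketings:
[S [NP [Det no] [N cat]] [VP [V found] [NP [NP [Det a] [N theorem]] [PP [P near] [NP [NP [Det no] [N reviewer]] [PP [P near] [NP [Det a] [N reviewer]]]]]]]]
[S [NP [Det no] [N cat]] [VP [V found] [NP [NP [NP [Det a] [N theorem]] [PP [P near] [NP [Det no] [N reviewer]]]] [PP [P near] [NP [Det a] [N reviewer]]]]]]
The trees differ in how a recursive rule is bracketed over the same span.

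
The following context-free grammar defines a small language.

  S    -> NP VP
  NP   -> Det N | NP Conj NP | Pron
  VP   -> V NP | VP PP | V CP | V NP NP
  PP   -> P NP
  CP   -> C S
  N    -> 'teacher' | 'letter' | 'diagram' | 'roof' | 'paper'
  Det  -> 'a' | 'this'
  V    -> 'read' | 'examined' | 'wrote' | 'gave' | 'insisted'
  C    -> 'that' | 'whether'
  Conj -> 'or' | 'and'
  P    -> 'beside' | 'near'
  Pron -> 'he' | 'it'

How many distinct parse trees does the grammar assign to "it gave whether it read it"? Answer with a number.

[S [NP [Pron it]] [VP [V gave] [CP [C whether] [S [NP [Pron it]] [VP [V read] [NP [Pron it]]]]]]]
No rule offers an alternative attachment or grouping for any span, so this is the only derivation.

1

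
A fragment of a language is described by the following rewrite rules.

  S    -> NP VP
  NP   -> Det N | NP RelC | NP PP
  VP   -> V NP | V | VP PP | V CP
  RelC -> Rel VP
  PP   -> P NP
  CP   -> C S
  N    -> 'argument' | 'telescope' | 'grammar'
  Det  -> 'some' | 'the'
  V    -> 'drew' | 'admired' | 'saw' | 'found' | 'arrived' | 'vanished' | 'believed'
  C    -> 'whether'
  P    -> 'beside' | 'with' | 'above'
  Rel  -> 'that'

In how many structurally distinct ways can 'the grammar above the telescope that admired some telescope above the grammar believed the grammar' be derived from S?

Two of the 7 distinct bracketings:
[S [NP [NP [NP [Det the] [N grammar]] [PP [P above] [NP [Det the] [N telescope]]]] [RelC [Rel that] [VP [V admired] [NP [NP [Det some] [N telescope]] [PP [P above] [NP [Det the] [N grammar]]]]]]] [VP [V believed] [NP [Det the] [N grammar]]]]
[S [NP [NP [NP [Det the] [N grammar]] [PP [P above] [NP [Det the] [N telescope]]]] [RelC [Rel that] [VP [VP [V admired] [NP [Det some] [N telescope]]] [PP [P above] [NP [Det the] [N grammar]]]]]] [VP [V believed] [NP [Det the] [N grammar]]]]
The difference turns on whether VP → VP PP is used at the relevant span, versus an alternative expansion of VP.

7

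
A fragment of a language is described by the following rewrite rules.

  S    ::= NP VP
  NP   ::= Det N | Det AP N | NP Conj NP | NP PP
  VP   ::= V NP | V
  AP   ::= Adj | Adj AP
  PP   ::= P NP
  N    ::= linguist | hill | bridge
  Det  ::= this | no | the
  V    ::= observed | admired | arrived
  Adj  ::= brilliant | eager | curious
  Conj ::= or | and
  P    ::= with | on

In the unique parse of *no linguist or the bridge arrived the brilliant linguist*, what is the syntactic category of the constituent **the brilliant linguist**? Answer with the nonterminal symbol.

[S [NP [NP [Det no] [N linguist]] [Conj or] [NP [Det the] [N bridge]]] [VP [V arrived] [NP [Det the] [AP [Adj brilliant]] [N linguist]]]]
The span 'the brilliant linguist' is the NP node built by NP → Det AP N.

NP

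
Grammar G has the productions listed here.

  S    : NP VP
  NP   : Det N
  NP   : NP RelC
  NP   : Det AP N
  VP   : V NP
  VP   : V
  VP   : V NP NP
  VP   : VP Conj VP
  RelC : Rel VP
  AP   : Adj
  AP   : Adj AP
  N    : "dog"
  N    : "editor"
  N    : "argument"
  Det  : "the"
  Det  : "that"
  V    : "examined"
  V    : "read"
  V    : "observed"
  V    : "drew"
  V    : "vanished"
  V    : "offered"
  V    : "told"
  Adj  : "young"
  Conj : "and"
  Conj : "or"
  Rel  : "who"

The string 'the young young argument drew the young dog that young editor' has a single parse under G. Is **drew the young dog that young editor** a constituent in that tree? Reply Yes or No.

Yes

[S [NP [Det the] [AP [Adj young] [AP [Adj young]]] [N argument]] [VP [V drew] [NP [Det the] [AP [Adj young]] [N dog]] [NP [Det that] [AP [Adj young]] [N editor]]]]
The words 'drew the young dog that young editor' are exhaustively dominated by a single VP node (built by VP → V NP NP), so they form a constituent.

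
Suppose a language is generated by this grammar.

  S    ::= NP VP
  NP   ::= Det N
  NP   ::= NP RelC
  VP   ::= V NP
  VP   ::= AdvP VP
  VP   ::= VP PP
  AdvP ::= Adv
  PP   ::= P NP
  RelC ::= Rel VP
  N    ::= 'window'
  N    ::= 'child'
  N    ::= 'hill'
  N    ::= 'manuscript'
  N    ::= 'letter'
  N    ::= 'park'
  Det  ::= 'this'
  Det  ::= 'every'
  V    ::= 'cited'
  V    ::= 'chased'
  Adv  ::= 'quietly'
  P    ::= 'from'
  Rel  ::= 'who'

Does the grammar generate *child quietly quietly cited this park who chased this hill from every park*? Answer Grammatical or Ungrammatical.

For S → NP VP, no prefix of the string parses as an NP.

Ungrammatical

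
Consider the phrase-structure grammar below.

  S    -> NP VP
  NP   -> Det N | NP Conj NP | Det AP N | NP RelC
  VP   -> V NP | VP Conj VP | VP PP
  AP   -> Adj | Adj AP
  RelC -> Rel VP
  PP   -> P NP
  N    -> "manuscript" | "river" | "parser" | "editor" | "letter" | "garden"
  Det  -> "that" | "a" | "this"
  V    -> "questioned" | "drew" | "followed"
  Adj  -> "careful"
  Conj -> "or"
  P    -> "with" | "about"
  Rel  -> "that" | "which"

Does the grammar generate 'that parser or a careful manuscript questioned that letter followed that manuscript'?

For S → NP VP, every NP-prefix leaves a non-VP remainder: after 'that parser' the remainder is not a VP; after 'that parser or a careful manuscript' the remainder is not a VP.

Ungrammatical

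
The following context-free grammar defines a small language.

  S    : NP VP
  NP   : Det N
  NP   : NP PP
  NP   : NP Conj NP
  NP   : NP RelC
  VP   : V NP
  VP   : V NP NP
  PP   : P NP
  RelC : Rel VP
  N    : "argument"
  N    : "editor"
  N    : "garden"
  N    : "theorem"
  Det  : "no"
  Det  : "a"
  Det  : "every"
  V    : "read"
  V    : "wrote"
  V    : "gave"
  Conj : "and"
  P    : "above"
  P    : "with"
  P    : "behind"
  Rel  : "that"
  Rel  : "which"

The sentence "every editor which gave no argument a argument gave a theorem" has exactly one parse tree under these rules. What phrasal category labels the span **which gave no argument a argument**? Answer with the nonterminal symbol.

S
  NP
    NP
      Det: every
      N: editor
    RelC
      Rel: which
      VP
        V: gave
        NP
          Det: no
          N: argument
        NP
          Det: a
          N: argument
  VP
    V: gave
    NP
      Det: a
      N: theorem
The span 'which gave no argument a argument' is the RelC node built by RelC → Rel VP.

RelC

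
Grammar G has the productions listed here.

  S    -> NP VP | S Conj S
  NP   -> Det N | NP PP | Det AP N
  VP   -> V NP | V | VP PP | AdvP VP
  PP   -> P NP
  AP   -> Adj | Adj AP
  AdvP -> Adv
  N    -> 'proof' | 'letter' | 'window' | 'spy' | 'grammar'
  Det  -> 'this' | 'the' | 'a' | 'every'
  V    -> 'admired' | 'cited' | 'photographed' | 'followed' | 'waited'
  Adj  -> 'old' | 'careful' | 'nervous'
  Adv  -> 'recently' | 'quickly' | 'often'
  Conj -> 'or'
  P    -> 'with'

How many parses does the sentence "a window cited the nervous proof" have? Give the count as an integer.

[S [NP [Det a] [N window]] [VP [V cited] [NP [Det the] [AP [Adj nervous]] [N proof]]]]
No rule offers an alternative attachment or grouping for any span, so this is the only derivation.

1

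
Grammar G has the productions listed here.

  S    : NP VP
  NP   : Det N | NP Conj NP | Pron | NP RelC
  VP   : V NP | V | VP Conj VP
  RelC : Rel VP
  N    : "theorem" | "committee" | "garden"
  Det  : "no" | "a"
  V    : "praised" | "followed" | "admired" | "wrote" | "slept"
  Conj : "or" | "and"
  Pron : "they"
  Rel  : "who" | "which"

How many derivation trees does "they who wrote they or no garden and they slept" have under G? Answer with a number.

5

Two of the 5 distinct bracketings:
[S [NP [NP [NP [Pron they]] [RelC [Rel who] [VP [V wrote] [NP [Pron they]]]]] [Conj or] [NP [NP [Det no] [N garden]] [Conj and] [NP [Pron they]]]] [VP [V slept]]]
[S [NP [NP [NP [NP [Pron they]] [RelC [Rel who] [VP [V wrote] [NP [Pron they]]]]] [Conj or] [NP [Det no] [N garden]]] [Conj and] [NP [Pron they]]] [VP [V slept]]]
The trees differ in how a recursive rule is bracketed over the same span.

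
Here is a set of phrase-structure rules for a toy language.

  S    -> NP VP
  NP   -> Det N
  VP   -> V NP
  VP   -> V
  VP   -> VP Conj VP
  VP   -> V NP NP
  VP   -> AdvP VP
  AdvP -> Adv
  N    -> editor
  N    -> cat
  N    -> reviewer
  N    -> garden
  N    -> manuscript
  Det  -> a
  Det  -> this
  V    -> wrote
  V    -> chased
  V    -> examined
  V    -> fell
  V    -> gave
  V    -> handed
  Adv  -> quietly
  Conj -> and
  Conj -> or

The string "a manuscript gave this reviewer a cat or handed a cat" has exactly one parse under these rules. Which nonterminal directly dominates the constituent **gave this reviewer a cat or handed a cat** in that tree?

S

S
  NP
    Det: a
    N: manuscript
  VP
    VP
      V: gave
      NP
        Det: this
        N: reviewer
      NP
        Det: a
        N: cat
    Conj: or
    VP
      V: handed
      NP
        Det: a
        N: cat
The span 'gave this reviewer a cat or handed a cat' is the VP node built by VP → VP Conj VP.
Its mother is the S built by S → NP VP.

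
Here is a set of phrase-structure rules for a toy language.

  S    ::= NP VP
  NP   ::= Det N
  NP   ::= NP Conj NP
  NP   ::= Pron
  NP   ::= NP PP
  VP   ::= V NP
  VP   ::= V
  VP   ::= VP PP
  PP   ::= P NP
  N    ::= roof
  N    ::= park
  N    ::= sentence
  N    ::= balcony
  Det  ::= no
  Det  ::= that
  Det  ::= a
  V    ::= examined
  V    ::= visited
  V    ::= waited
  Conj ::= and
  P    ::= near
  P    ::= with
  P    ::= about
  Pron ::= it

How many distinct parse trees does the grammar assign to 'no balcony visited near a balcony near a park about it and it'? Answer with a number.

9

Two of the 9 distinct bracketings:
[S [NP [Det no] [N balcony]] [VP [VP [V visited]] [PP [P near] [NP [NP [NP [Det a] [N balcony]] [PP [P near] [NP [NP [Det a] [N park]] [PP [P about] [NP [Pron it]]]]]] [Conj and] [NP [Pron it]]]]]]
[S [NP [Det no] [N balcony]] [VP [VP [V visited]] [PP [P near] [NP [NP [NP [NP [Det a] [N balcony]] [PP [P near] [NP [Det a] [N park]]]] [PP [P about] [NP [Pron it]]]] [Conj and] [NP [Pron it]]]]]]
The trees differ in how a recursive rule is bracketed over the same span.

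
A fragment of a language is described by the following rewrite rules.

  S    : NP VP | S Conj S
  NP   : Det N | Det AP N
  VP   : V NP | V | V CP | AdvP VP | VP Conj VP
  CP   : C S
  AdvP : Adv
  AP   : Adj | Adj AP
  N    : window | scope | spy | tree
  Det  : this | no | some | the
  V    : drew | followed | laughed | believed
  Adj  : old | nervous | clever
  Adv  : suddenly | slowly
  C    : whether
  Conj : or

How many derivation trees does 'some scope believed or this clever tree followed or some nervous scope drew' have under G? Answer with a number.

2

The two bracketings:
[S [S [NP [Det some] [N scope]] [VP [V believed]]] [Conj or] [S [S [NP [Det this] [AP [Adj clever]] [N tree]] [VP [V followed]]] [Conj or] [S [NP [Det some] [AP [Adj nervous]] [N scope]] [VP [V drew]]]]]
[S [S [S [NP [Det some] [N scope]] [VP [V believed]]] [Conj or] [S [NP [Det this] [AP [Adj clever]] [N tree]] [VP [V followed]]]] [Conj or] [S [NP [Det some] [AP [Adj nervous]] [N scope]] [VP [V drew]]]]
The trees differ in how a recursive rule is bracketed over the same span.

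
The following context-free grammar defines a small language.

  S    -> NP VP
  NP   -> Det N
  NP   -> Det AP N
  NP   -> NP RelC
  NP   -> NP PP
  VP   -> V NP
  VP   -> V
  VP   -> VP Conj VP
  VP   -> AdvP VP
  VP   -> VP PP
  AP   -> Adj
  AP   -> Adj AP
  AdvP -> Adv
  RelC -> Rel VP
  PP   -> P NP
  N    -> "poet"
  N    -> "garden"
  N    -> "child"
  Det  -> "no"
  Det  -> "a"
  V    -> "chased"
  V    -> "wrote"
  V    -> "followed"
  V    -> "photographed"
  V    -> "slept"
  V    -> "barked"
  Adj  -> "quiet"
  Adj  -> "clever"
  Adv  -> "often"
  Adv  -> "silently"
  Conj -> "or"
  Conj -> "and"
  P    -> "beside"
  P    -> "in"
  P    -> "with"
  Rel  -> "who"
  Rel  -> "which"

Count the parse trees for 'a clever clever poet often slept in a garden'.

The two bracketings:
[S [NP [Det a] [AP [Adj clever] [AP [Adj clever]]] [N poet]] [VP [AdvP [Adv often]] [VP [VP [V slept]] [PP [P in] [NP [Det a] [N garden]]]]]]
[S [NP [Det a] [AP [Adj clever] [AP [Adj clever]]] [N poet]] [VP [VP [AdvP [Adv often]] [VP [V slept]]] [PP [P in] [NP [Det a] [N garden]]]]]
The trees differ in how a recursive rule is bracketed over the same span.

2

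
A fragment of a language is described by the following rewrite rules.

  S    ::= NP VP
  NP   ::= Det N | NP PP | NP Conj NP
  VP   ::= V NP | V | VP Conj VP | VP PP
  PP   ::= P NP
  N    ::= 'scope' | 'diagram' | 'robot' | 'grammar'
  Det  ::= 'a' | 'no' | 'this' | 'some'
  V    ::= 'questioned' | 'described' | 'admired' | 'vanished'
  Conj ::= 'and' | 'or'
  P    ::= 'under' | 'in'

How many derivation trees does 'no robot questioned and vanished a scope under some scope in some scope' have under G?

9

Two of the 9 distinct bracketings:
[S [NP [Det no] [N robot]] [VP [VP [V questioned]] [Conj and] [VP [V vanished] [NP [NP [Det a] [N scope]] [PP [P under] [NP [NP [Det some] [N scope]] [PP [P in] [NP [Det some] [N scope]]]]]]]]]
[S [NP [Det no] [N robot]] [VP [VP [V questioned]] [Conj and] [VP [V vanished] [NP [NP [NP [Det a] [N scope]] [PP [P under] [NP [Det some] [N scope]]]] [PP [P in] [NP [Det some] [N scope]]]]]]]
The trees differ in how a recursive rule is bracketed over the same span.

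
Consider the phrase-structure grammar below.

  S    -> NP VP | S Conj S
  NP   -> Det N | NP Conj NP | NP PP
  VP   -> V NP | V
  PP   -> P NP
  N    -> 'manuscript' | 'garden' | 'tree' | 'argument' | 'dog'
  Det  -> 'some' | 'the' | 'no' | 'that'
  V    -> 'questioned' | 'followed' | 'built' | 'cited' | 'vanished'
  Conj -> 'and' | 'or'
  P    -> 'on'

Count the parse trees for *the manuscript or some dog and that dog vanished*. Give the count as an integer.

2

The two bracketings:
[S [NP [NP [Det the] [N manuscript]] [Conj or] [NP [NP [Det some] [N dog]] [Conj and] [NP [Det that] [N dog]]]] [VP [V vanished]]]
[S [NP [NP [NP [Det the] [N manuscript]] [Conj or] [NP [Det some] [N dog]]] [Conj and] [NP [Det that] [N dog]]] [VP [V vanished]]]
The trees differ in how a recursive rule is bracketed over the same span.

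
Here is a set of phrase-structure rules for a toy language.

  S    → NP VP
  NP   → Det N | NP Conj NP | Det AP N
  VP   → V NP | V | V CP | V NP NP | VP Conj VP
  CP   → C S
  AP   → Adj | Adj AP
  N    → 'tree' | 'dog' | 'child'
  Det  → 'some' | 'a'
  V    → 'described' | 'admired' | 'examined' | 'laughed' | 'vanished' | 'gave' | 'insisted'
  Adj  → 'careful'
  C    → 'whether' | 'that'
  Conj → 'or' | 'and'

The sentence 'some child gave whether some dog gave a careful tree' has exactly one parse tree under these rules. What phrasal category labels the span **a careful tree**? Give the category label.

S
  NP
    Det: some
    N: child
  VP
    V: gave
    CP
      C: whether
      S
        NP
          Det: some
          N: dog
        VP
          V: gave
          NP
            Det: a
            AP
              Adj: careful
            N: tree
The span 'a careful tree' is the NP node built by NP → Det AP N.

NP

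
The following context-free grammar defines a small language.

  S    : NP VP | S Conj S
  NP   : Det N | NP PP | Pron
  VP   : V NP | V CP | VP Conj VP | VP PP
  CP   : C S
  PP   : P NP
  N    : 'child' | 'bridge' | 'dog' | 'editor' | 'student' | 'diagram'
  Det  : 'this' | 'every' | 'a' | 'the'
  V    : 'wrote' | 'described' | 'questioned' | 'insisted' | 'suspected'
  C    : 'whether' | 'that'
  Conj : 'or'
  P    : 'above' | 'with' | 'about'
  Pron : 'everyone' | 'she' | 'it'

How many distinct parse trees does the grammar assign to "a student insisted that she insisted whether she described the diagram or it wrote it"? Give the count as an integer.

3

Two of the 3 distinct bracketings:
[S [NP [Det a] [N student]] [VP [V insisted] [CP [C that] [S [NP [Pron she]] [VP [V insisted] [CP [C whether] [S [S [NP [Pron she]] [VP [V described] [NP [Det the] [N diagram]]]] [Conj or] [S [NP [Pron it]] [VP [V wrote] [NP [Pron it]]]]]]]]]]]
[S [NP [Det a] [N student]] [VP [V insisted] [CP [C that] [S [S [NP [Pron she]] [VP [V insisted] [CP [C whether] [S [NP [Pron she]] [VP [V described] [NP [Det the] [N diagram]]]]]]] [Conj or] [S [NP [Pron it]] [VP [V wrote] [NP [Pron it]]]]]]]]
The trees differ in how a recursive rule is bracketed over the same span.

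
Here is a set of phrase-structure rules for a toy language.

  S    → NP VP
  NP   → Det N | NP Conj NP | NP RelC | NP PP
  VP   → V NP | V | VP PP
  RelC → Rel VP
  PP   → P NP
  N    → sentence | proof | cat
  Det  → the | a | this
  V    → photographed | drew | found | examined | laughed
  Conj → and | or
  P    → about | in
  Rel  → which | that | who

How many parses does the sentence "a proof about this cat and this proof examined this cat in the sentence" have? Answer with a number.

4

Two of the 4 distinct bracketings:
[S [NP [NP [NP [Det a] [N proof]] [PP [P about] [NP [Det this] [N cat]]]] [Conj and] [NP [Det this] [N proof]]] [VP [V examined] [NP [NP [Det this] [N cat]] [PP [P in] [NP [Det the] [N sentence]]]]]]
[S [NP [NP [NP [Det a] [N proof]] [PP [P about] [NP [Det this] [N cat]]]] [Conj and] [NP [Det this] [N proof]]] [VP [VP [V examined] [NP [Det this] [N cat]]] [PP [P in] [NP [Det the] [N sentence]]]]]
The difference turns on whether VP → VP PP is used at the relevant span, versus an alternative expansion of VP.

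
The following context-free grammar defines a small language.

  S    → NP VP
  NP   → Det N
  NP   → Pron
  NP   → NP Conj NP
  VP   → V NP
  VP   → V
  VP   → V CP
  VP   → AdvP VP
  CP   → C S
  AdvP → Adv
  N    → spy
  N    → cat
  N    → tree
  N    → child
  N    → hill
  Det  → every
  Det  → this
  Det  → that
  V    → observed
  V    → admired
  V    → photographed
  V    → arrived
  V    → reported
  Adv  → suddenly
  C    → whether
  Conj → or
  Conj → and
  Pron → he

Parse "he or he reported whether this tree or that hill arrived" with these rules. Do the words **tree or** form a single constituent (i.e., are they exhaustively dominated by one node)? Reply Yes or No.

No

[S [NP [NP [Pron he]] [Conj or] [NP [Pron he]]] [VP [V reported] [CP [C whether] [S [NP [NP [Det this] [N tree]] [Conj or] [NP [Det that] [N hill]]] [VP [V arrived]]]]]]
The smallest constituent containing 'tree or' is the NP spanning 'this tree or that hill'; no single node in the tree dominates exactly the given words.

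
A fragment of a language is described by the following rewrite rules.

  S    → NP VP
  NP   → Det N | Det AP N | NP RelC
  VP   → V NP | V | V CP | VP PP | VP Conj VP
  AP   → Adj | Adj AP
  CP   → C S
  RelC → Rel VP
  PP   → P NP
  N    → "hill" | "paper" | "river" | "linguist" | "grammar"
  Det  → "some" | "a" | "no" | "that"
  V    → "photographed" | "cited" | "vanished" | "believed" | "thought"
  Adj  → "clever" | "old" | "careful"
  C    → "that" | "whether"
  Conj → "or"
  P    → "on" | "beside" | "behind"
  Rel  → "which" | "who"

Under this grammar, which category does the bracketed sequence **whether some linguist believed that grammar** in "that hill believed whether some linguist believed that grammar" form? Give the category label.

CP

S
  NP
    Det: that
    N: hill
  VP
    V: believed
    CP
      C: whether
      S
        NP
          Det: some
          N: linguist
        VP
          V: believed
          NP
            Det: that
            N: grammar
The span 'whether some linguist believed that grammar' is the CP node built by CP → C S.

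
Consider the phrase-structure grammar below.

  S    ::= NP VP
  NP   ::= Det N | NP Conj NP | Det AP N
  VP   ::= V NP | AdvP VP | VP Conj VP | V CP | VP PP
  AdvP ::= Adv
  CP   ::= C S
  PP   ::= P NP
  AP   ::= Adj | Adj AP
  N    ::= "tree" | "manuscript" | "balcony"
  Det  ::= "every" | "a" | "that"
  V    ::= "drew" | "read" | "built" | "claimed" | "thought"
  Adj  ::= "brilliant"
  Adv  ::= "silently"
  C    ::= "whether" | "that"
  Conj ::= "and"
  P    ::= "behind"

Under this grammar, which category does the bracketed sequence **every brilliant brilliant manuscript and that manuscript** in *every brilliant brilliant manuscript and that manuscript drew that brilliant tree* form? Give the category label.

[S [NP [NP [Det every] [AP [Adj brilliant] [AP [Adj brilliant]]] [N manuscript]] [Conj and] [NP [Det that] [N manuscript]]] [VP [V drew] [NP [Det that] [AP [Adj brilliant]] [N tree]]]]
The span 'every brilliant brilliant manuscript and that manuscript' is the NP node built by NP → NP Conj NP.

NP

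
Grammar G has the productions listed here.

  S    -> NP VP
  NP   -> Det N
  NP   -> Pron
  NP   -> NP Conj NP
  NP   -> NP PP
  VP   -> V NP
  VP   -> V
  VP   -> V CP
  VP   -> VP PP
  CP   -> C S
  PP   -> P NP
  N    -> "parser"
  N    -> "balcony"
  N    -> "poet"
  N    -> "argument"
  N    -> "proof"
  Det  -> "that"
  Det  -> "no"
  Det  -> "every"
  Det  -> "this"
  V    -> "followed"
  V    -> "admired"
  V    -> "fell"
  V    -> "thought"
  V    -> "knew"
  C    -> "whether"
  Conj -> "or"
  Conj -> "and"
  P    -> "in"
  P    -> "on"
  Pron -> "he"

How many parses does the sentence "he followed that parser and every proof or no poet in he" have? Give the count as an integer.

7

Two of the 7 distinct bracketings:
[S [NP [Pron he]] [VP [V followed] [NP [NP [Det that] [N parser]] [Conj and] [NP [NP [Det every] [N proof]] [Conj or] [NP [NP [Det no] [N poet]] [PP [P in] [NP [Pron he]]]]]]]]
[S [NP [Pron he]] [VP [V followed] [NP [NP [Det that] [N parser]] [Conj and] [NP [NP [NP [Det every] [N proof]] [Conj or] [NP [Det no] [N poet]]] [PP [P in] [NP [Pron he]]]]]]]
The trees differ in how a recursive rule is bracketed over the same span.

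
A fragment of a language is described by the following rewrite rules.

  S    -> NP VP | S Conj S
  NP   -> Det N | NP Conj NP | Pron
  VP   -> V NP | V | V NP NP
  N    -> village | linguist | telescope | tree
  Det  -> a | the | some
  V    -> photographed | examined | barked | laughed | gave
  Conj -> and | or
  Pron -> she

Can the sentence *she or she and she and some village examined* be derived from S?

Grammatical

S
  NP
    NP
      Pron: she
    Conj: or
    NP
      NP
        Pron: she
      Conj: and
      NP
        NP
          Pron: she
        Conj: and
        NP
          Det: some
          N: village
  VP
    V: examined
Every word is introduced by a lexical rule and the phrasal rules combine the resulting categories into a single S.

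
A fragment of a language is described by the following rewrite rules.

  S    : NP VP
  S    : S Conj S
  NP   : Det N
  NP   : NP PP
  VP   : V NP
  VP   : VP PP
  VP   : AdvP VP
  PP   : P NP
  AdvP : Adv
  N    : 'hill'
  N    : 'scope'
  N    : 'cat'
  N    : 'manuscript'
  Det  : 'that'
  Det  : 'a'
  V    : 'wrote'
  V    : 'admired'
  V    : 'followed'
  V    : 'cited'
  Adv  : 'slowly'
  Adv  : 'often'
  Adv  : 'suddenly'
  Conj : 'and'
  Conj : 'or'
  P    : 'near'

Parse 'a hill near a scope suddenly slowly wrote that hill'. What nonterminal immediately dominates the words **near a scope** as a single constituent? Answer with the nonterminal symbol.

PP

[S [NP [NP [Det a] [N hill]] [PP [P near] [NP [Det a] [N scope]]]] [VP [AdvP [Adv suddenly]] [VP [AdvP [Adv slowly]] [VP [V wrote] [NP [Det that] [N hill]]]]]]
The span 'near a scope' is the PP node built by PP → P NP.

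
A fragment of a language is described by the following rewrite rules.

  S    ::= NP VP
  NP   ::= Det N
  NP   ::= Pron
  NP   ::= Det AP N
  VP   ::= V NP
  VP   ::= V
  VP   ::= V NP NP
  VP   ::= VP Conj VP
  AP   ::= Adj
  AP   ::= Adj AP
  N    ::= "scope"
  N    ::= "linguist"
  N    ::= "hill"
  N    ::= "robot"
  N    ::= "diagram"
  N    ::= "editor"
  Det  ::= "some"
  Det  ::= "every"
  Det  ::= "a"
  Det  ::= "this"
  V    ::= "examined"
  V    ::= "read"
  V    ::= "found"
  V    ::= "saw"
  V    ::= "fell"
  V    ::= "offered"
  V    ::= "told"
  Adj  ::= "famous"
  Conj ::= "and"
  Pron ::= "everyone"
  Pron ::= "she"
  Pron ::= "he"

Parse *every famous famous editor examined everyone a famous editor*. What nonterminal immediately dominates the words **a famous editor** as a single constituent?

S
  NP
    Det: every
    AP
      Adj: famous
      AP
        Adj: famous
    N: editor
  VP
    V: examined
    NP
      Pron: everyone
    NP
      Det: a
      AP
        Adj: famous
      N: editor
The span 'a famous editor' is the NP node built by NP → Det AP N.

NP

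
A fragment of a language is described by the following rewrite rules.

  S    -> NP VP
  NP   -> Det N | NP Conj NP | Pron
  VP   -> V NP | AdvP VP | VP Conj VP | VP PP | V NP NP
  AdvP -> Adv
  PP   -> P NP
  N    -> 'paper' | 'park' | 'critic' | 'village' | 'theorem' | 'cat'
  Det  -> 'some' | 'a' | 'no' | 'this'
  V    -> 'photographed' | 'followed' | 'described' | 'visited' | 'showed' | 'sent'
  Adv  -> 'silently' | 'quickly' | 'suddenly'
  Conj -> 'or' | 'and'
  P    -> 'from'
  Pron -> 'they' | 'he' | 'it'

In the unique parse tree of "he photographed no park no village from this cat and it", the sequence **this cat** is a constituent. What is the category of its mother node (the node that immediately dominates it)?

NP

[S [NP [Pron he]] [VP [VP [V photographed] [NP [Det no] [N park]] [NP [Det no] [N village]]] [PP [P from] [NP [NP [Det this] [N cat]] [Conj and] [NP [Pron it]]]]]]
The span 'this cat' is the NP node built by NP → Det N.
Its mother is the NP built by NP → NP Conj NP.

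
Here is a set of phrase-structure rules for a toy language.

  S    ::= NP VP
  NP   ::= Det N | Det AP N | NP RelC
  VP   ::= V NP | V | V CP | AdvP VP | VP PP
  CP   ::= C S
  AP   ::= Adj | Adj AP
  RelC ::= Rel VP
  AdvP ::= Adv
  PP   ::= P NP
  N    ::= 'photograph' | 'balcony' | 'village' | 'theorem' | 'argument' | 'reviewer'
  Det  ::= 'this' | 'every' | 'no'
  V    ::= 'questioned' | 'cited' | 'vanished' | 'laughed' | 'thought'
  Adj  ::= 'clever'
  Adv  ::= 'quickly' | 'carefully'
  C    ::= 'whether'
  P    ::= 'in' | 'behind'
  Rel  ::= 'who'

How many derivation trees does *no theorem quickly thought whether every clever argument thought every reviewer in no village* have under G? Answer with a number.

3

Two of the 3 distinct bracketings:
[S [NP [Det no] [N theorem]] [VP [AdvP [Adv quickly]] [VP [V thought] [CP [C whether] [S [NP [Det every] [AP [Adj clever]] [N argument]] [VP [VP [V thought] [NP [Det every] [N reviewer]]] [PP [P in] [NP [Det no] [N village]]]]]]]]]
[S [NP [Det no] [N theorem]] [VP [AdvP [Adv quickly]] [VP [VP [V thought] [CP [C whether] [S [NP [Det every] [AP [Adj clever]] [N argument]] [VP [V thought] [NP [Det every] [N reviewer]]]]]] [PP [P in] [NP [Det no] [N village]]]]]]
The trees differ in how a recursive rule is bracketed over the same span.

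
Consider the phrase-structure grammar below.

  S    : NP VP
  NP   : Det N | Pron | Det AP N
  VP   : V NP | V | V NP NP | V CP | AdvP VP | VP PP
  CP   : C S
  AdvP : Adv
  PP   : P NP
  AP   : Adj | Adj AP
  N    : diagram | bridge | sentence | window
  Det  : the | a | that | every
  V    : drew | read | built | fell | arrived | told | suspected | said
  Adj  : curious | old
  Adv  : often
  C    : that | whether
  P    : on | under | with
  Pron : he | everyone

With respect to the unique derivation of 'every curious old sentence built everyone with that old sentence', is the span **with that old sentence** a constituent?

[S [NP [Det every] [AP [Adj curious] [AP [Adj old]]] [N sentence]] [VP [VP [V built] [NP [Pron everyone]]] [PP [P with] [NP [Det that] [AP [Adj old]] [N sentence]]]]]
The words 'with that old sentence' are exhaustively dominated by a single PP node (built by PP → P NP), so they form a constituent.

Yes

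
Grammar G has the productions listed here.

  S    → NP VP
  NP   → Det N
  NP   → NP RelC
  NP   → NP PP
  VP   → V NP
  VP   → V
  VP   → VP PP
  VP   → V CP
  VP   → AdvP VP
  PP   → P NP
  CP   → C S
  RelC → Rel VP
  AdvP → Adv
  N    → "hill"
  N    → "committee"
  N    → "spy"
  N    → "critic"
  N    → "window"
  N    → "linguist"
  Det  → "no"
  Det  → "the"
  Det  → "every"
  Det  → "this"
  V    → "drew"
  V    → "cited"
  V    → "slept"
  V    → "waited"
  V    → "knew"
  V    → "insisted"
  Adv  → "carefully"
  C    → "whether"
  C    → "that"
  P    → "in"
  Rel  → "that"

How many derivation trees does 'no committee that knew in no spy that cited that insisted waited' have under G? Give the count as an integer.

Two of the 6 distinct bracketings:
[S [NP [NP [Det no] [N committee]] [RelC [Rel that] [VP [VP [V knew]] [PP [P in] [NP [NP [NP [Det no] [N spy]] [RelC [Rel that] [VP [V cited]]]] [RelC [Rel that] [VP [V insisted]]]]]]]] [VP [V waited]]]
[S [NP [NP [NP [Det no] [N committee]] [RelC [Rel that] [VP [VP [V knew]] [PP [P in] [NP [NP [Det no] [N spy]] [RelC [Rel that] [VP [V cited]]]]]]]] [RelC [Rel that] [VP [V insisted]]]] [VP [V waited]]]
The trees differ in how a recursive rule is bracketed over the same span.

6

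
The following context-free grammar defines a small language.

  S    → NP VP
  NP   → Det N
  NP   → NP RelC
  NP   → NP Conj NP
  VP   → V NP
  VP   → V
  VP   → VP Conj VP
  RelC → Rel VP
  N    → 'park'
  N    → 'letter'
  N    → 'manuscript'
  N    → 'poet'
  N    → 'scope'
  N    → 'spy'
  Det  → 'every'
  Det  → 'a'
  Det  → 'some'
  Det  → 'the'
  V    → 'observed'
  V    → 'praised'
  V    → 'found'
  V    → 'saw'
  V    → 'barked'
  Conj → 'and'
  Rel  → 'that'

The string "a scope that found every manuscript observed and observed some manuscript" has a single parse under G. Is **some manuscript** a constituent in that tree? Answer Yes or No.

[S [NP [NP [Det a] [N scope]] [RelC [Rel that] [VP [V found] [NP [Det every] [N manuscript]]]]] [VP [VP [V observed]] [Conj and] [VP [V observed] [NP [Det some] [N manuscript]]]]]
The words 'some manuscript' are exhaustively dominated by a single NP node (built by NP → Det N), so they form a constituent.

Yes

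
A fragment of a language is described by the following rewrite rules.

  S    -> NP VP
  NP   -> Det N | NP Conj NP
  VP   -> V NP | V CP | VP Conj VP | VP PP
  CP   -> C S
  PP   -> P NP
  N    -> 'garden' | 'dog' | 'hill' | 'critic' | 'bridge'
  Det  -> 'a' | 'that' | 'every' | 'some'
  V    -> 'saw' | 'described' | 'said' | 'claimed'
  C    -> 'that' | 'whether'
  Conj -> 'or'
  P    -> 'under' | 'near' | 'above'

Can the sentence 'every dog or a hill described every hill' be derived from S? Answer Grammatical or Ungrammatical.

[S [NP [NP [Det every] [N dog]] [Conj or] [NP [Det a] [N hill]]] [VP [V described] [NP [Det every] [N hill]]]]
The bracketing above is licensed at every node by one of the given productions, with S at the root.

Grammatical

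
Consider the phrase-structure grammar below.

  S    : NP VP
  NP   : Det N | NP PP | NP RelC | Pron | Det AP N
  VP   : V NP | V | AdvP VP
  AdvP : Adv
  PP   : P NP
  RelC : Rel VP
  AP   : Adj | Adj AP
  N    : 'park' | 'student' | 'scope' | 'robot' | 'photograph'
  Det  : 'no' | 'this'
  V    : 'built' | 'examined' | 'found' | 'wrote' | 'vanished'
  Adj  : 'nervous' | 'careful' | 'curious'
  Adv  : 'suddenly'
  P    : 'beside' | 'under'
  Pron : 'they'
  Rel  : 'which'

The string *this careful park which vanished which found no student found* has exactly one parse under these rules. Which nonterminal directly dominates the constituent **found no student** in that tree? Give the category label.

RelC

S
  NP
    NP
      NP
        Det: this
        AP
          Adj: careful
        N: park
      RelC
        Rel: which
        VP
          V: vanished
    RelC
      Rel: which
      VP
        V: found
        NP
          Det: no
          N: student
  VP
    V: found
The span 'found no student' is the VP node built by VP → V NP.
Its mother is the RelC built by RelC → Rel VP.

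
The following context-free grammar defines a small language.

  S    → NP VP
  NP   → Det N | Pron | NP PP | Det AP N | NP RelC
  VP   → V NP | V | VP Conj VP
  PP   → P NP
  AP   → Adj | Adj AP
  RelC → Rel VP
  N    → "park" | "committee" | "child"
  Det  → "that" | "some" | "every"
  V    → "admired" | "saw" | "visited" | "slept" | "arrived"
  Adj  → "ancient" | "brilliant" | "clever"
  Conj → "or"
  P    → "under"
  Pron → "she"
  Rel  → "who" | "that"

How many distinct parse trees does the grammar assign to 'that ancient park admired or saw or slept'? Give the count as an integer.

The two bracketings:
[S [NP [Det that] [AP [Adj ancient]] [N park]] [VP [VP [V admired]] [Conj or] [VP [VP [V saw]] [Conj or] [VP [V slept]]]]]
[S [NP [Det that] [AP [Adj ancient]] [N park]] [VP [VP [VP [V admired]] [Conj or] [VP [V saw]]] [Conj or] [VP [V slept]]]]
The trees differ in how a recursive rule is bracketed over the same span.

2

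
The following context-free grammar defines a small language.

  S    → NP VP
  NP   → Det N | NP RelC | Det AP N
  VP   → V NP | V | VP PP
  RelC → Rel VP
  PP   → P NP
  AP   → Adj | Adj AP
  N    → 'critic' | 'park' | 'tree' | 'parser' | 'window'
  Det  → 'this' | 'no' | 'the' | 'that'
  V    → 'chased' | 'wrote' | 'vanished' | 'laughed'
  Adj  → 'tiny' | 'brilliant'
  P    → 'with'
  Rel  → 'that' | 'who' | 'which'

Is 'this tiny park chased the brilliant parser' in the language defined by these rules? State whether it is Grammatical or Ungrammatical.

S
  NP
    Det: this
    AP
      Adj: tiny
    N: park
  VP
    V: chased
    NP
      Det: the
      AP
        Adj: brilliant
      N: parser
Each bracket corresponds to one application of a listed rule, so the string is derivable from S.

Grammatical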